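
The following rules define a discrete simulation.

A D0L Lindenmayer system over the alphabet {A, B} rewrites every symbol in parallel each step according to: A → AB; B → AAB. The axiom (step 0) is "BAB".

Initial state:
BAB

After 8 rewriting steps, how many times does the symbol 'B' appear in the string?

gen 0: BAB
gen 1: AABABAAB
gen 2: ABABAABABAABABABAAB
gen 3: ABAABABAABABABAABABAABABABAABABAABABAABABABAAB
gen 4: ABAABABABAABABAABABABAABABAABABAABABABAABABAABABABAABABAABABAABABABAABABAABABABAABABAABABABAABABAABABAABABABAAB
gen 5: ABAABABABAABABAABABAABABABAABABAABABABAABABAABABAABABABAAB…ABAABABAABABABAABABAABABABAABABAABABABAABABAABABAABABABAAB  (len 268)
gen 6: ABAABABABAABABAABABAABABABAABABAABABABAABABAABABABAABABAAB…ABAABABAABABABAABABAABABABAABABAABABABAABABAABABAABABABAAB  (len 647)
gen 7: ABAABABABAABABAABABAABABABAABABAABABABAABABAABABABAABABAAB…ABAABABAABABABAABABAABABABAABABAABABABAABABAABABAABABABAAB  (len 1562)
gen 8: ABAABABABAABABAABABAABABABAABABAABABABAABABAABABABAABABAAB…ABAABABAABABABAABABAABABABAABABAABABABAABABAABABAABABABAAB  (len 3771)

1562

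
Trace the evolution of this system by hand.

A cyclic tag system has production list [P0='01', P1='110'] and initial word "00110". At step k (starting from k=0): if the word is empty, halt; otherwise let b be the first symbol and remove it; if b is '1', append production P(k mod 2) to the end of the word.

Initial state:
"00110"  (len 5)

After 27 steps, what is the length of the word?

15

[0] "00110"  (len 5)
[1] "0110"  (len 4)
[2] "110"  (len 3)
[3] "1001"  (len 4)
[4] "001110"  (len 6)
[5] "01110"  (len 5)
[6] "1110"  (len 4)
[7] "11001"  (len 5)
[8] "1001110"  (len 7)
[9] "00111001"  (len 8)
[10] "0111001"  (len 7)
[11] "111001"  (len 6)
[12] "11001110"  (len 8)
[13] "100111001"  (len 9)
[14] "00111001110"  (len 11)
[15] "0111001110"  (len 10)
[16] "111001110"  (len 9)
[17] "1100111001"  (len 10)
[18] "100111001110"  (len 12)
[19] "0011100111001"  (len 13)
[20] "011100111001"  (len 12)
[21] "11100111001"  (len 11)
[22] "1100111001110"  (len 13)
[23] "10011100111001"  (len 14)
[24] "0011100111001110"  (len 16)
[25] "011100111001110"  (len 15)
[26] "11100111001110"  (len 14)
[27] "110011100111001"  (len 15)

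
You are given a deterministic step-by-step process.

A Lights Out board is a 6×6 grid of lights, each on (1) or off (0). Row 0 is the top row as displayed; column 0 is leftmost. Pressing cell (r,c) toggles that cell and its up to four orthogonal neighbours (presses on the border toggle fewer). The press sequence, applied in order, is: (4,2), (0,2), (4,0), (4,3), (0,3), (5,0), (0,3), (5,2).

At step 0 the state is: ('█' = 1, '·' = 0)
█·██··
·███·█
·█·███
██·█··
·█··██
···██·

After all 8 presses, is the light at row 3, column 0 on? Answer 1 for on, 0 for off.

0

0) █·██··
·███·█
·█·███
██·█··
·█··██
···██·
1) █·██··
·███·█
·█·███
████··
··████
··███·
2) ██····
·█·█·█
·█·███
████··
··████
··███·
3) ██····
·█·█·█
·█·███
·███··
██████
█·███·
4) ██····
·█·█·█
·█·███
·██···
██···█
█·█·█·
5) █████·
·█···█
·█·███
·██···
██···█
█·█·█·
6) █████·
·█···█
·█·███
·██···
·█···█
·██·█·
7) ██····
·█·█·█
·█·███
·██···
·█···█
·██·█·
8) ██····
·█·█·█
·█·███
·██···
·██··█
···██·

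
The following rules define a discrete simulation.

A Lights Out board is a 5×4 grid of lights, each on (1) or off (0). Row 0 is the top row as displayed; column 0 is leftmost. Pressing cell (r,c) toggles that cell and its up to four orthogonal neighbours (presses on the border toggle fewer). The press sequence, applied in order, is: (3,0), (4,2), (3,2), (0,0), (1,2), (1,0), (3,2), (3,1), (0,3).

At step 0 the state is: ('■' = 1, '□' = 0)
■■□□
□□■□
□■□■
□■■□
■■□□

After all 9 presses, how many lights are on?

9

step 0: ■■□□
□□■□
□■□■
□■■□
■■□□
step 1: ■■□□
□□■□
■■□■
■□■□
□■□□
step 2: ■■□□
□□■□
■■□■
■□□□
□□■■
step 3: ■■□□
□□■□
■■■■
■■■■
□□□■
step 4: □□□□
■□■□
■■■■
■■■■
□□□■
step 5: □□■□
■■□■
■■□■
■■■■
□□□■
step 6: ■□■□
□□□■
□■□■
■■■■
□□□■
step 7: ■□■□
□□□■
□■■■
■□□□
□□■■
step 8: ■□■□
□□□■
□□■■
□■■□
□■■■
step 9: ■□□■
□□□□
□□■■
□■■□
□■■■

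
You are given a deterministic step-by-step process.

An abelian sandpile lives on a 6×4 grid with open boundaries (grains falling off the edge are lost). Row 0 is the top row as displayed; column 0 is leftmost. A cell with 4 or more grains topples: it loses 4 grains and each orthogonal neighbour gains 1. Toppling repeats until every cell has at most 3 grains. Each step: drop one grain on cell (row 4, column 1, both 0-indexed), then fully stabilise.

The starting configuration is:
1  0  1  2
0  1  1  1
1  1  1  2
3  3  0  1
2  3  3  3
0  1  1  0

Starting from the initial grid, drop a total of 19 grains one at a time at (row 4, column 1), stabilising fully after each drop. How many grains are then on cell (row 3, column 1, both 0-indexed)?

[0] 1  0  1  2
0  1  1  1
1  1  1  2
3  3  0  1
2  3  3  3
0  1  1  0
[1] 1  0  1  2
0  1  1  1
2  2  1  2
1  1  2  2
0  3  1  0
1  2  2  1
[2] 1  0  1  2
0  1  1  1
2  2  1  2
1  2  2  2
1  0  2  0
1  3  2  1
[3] 1  0  1  2
0  1  1  1
2  2  1  2
1  2  2  2
1  1  2  0
1  3  2  1
[4] 1  0  1  2
0  1  1  1
2  2  1  2
1  2  2  2
1  2  2  0
1  3  2  1
[5] 1  0  1  2
0  1  1  1
2  2  1  2
1  2  2  2
1  3  2  0
1  3  2  1
[6] 1  0  1  2
0  1  1  1
2  2  1  2
1  3  2  2
2  1  3  0
2  0  3  1
[7] 1  0  1  2
0  1  1  1
2  2  1  2
1  3  2  2
2  2  3  0
2  0  3  1
[8] 1  0  1  2
0  1  1  1
2  2  1  2
1  3  2  2
2  3  3  0
2  0  3  1
[9] 1  0  1  2
0  1  1  1
2  3  2  2
2  1  0  3
3  2  2  1
2  2  0  2
[10] 1  0  1  2
0  1  1  1
2  3  2  2
2  1  0  3
3  3  2  1
2  2  0  2
[11] 1  0  1  2
0  1  1  1
2  3  2  2
3  2  0  3
0  1  3  1
3  3  0  2
[12] 1  0  1  2
0  1  1  1
2  3  2  2
3  2  0  3
0  2  3  1
3  3  0  2
[13] 1  0  1  2
0  1  1  1
2  3  2  2
3  2  0  3
0  3  3  1
3  3  0  2
[14] 1  0  1  2
0  1  1  1
2  3  2  2
3  3  1  3
2  2  0  2
0  1  2  2
[15] 1  0  1  2
0  1  1  1
2  3  2  2
3  3  1  3
2  3  0  2
0  1  2  2
[16] 1  0  1  2
1  2  1  1
0  1  3  2
2  2  2  3
0  2  1  2
1  2  2  2
[17] 1  0  1  2
1  2  1  1
0  1  3  2
2  2  2  3
0  3  1  2
1  2  2  2
[18] 1  0  1  2
1  2  1  1
0  1  3  2
2  3  2  3
1  0  2  2
1  3  2  2
[19] 1  0  1  2
1  2  1  1
0  1  3  2
2  3  2  3
1  1  2  2
1  3  2  2

3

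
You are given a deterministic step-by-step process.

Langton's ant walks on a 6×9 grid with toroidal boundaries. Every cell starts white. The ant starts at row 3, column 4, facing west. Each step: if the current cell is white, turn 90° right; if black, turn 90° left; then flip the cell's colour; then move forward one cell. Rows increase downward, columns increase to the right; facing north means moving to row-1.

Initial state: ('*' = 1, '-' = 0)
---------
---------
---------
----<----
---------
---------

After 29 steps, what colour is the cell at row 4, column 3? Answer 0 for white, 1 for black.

0) ---------
---------
---------
----<----
---------
---------
1) ---------
---------
----^----
----*----
---------
---------
2) ---------
---------
----*>---
----*----
---------
---------
3) ---------
---------
----**---
----*v---
---------
---------
4) ---------
---------
----**---
----<*---
---------
---------
5) ---------
---------
----**---
-----*---
----v----
---------
6) ---------
---------
----**---
-----*---
---<*----
---------
7) ---------
---------
----**---
---^-*---
---**----
---------
8) ---------
---------
----**---
---*>*---
---**----
---------
9) ---------
---------
----**---
---***---
---*v----
---------
10) ---------
---------
----**---
---***---
---*->---
---------
11) ---------
---------
----**---
---***---
---*-*---
-----v---
12) ---------
---------
----**---
---***---
---*-*---
----<*---
13) ---------
---------
----**---
---***---
---*^*---
----**---
14) ---------
---------
----**---
---***---
---**>---
----**---
15) ---------
---------
----**---
---**^---
---**----
----**---
16) ---------
---------
----**---
---*<----
---**----
----**---
17) ---------
---------
----**---
---*-----
---*v----
----**---
18) ---------
---------
----**---
---*-----
---*->---
----**---
19) ---------
---------
----**---
---*-----
---*-*---
----*v---
20) ---------
---------
----**---
---*-----
---*-*---
----*->--
21) ------v--
---------
----**---
---*-----
---*-*---
----*-*--
22) -----<*--
---------
----**---
---*-----
---*-*---
----*-*--
23) -----**--
---------
----**---
---*-----
---*-*---
----*^*--
24) -----**--
---------
----**---
---*-----
---*-*---
----**>--
25) -----**--
---------
----**---
---*-----
---*-*^--
----**---
26) -----**--
---------
----**---
---*-----
---*-**>-
----**---
27) -----**--
---------
----**---
---*-----
---*-***-
----**-v-
28) -----**--
---------
----**---
---*-----
---*-***-
----**<*-
29) -----**--
---------
----**---
---*-----
---*-*^*-
----****-

1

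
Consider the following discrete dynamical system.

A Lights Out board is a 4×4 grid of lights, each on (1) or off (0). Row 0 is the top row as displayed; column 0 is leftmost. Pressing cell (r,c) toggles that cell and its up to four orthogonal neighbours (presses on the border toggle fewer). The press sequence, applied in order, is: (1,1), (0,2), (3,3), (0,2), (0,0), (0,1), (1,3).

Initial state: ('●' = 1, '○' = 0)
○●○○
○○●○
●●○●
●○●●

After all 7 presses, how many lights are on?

step 0: ○●○○
○○●○
●●○●
●○●●
step 1: ○○○○
●●○○
●○○●
●○●●
step 2: ○●●●
●●●○
●○○●
●○●●
step 3: ○●●●
●●●○
●○○○
●○○○
step 4: ○○○○
●●○○
●○○○
●○○○
step 5: ●●○○
○●○○
●○○○
●○○○
step 6: ○○●○
○○○○
●○○○
●○○○
step 7: ○○●●
○○●●
●○○●
●○○○

7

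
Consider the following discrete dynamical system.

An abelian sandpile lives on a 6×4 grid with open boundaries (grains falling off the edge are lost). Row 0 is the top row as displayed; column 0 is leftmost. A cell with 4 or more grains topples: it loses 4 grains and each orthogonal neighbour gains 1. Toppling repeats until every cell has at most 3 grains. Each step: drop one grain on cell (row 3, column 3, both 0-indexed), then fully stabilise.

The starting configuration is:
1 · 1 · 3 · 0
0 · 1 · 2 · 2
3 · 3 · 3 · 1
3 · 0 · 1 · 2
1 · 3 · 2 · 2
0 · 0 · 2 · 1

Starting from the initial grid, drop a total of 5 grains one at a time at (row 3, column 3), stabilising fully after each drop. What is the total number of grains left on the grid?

[0] 1 · 1 · 3 · 0
0 · 1 · 2 · 2
3 · 3 · 3 · 1
3 · 0 · 1 · 2
1 · 3 · 2 · 2
0 · 0 · 2 · 1
[1] 1 · 1 · 3 · 0
0 · 1 · 2 · 2
3 · 3 · 3 · 1
3 · 0 · 1 · 3
1 · 3 · 2 · 2
0 · 0 · 2 · 1
[2] 1 · 1 · 3 · 0
0 · 1 · 2 · 2
3 · 3 · 3 · 2
3 · 0 · 2 · 0
1 · 3 · 2 · 3
0 · 0 · 2 · 1
[3] 1 · 1 · 3 · 0
0 · 1 · 2 · 2
3 · 3 · 3 · 2
3 · 0 · 2 · 1
1 · 3 · 2 · 3
0 · 0 · 2 · 1
[4] 1 · 1 · 3 · 0
0 · 1 · 2 · 2
3 · 3 · 3 · 2
3 · 0 · 2 · 2
1 · 3 · 2 · 3
0 · 0 · 2 · 1
[5] 1 · 1 · 3 · 0
0 · 1 · 2 · 2
3 · 3 · 3 · 2
3 · 0 · 2 · 3
1 · 3 · 2 · 3
0 · 0 · 2 · 1

41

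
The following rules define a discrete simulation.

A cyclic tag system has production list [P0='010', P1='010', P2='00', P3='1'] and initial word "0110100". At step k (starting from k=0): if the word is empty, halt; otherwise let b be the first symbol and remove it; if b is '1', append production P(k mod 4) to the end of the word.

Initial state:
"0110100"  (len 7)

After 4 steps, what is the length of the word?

[0] "0110100"  (len 7)
[1] "110100"  (len 6)
[2] "10100010"  (len 8)
[3] "010001000"  (len 9)
[4] "10001000"  (len 8)

8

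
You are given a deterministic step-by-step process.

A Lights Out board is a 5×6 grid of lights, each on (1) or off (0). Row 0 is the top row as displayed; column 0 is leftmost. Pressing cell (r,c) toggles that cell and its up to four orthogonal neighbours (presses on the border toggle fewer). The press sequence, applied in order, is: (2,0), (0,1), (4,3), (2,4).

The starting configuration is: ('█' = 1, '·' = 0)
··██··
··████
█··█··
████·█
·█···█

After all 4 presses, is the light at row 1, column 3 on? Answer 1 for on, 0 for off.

k=0  ··██··
··████
█··█··
████·█
·█···█
k=1  ··██··
█·████
·█·█··
·███·█
·█···█
k=2  ██·█··
██████
·█·█··
·███·█
·█···█
k=3  ██·█··
██████
·█·█··
·██··█
·█████
k=4  ██·█··
████·█
·█··██
·██·██
·█████

1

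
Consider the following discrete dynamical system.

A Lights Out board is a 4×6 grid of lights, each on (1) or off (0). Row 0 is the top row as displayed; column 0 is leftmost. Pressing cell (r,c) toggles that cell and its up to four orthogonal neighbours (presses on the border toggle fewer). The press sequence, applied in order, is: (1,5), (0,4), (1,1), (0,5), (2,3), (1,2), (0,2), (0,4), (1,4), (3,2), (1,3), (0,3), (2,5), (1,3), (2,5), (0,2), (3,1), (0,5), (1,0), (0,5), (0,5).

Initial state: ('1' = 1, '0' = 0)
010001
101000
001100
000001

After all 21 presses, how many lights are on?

9

[0] 010001
101000
001100
000001
[1] 010000
101011
001101
000001
[2] 010111
101001
001101
000001
[3] 000111
010001
011101
000001
[4] 000100
010000
011101
000001
[5] 000100
010100
010011
000101
[6] 001100
001000
011011
000101
[7] 010000
000000
011011
000101
[8] 010111
000010
011011
000101
[9] 010101
000101
011001
000101
[10] 010101
000101
010001
011001
[11] 010001
001011
010101
011001
[12] 011111
001111
010101
011001
[13] 011111
001110
010110
011000
[14] 011011
000000
010010
011000
[15] 011011
000001
010001
011001
[16] 000111
001001
010001
011001
[17] 000111
001001
000001
100001
[18] 000100
001000
000001
100001
[19] 100100
111000
100001
100001
[20] 100111
111001
100001
100001
[21] 100100
111000
100001
100001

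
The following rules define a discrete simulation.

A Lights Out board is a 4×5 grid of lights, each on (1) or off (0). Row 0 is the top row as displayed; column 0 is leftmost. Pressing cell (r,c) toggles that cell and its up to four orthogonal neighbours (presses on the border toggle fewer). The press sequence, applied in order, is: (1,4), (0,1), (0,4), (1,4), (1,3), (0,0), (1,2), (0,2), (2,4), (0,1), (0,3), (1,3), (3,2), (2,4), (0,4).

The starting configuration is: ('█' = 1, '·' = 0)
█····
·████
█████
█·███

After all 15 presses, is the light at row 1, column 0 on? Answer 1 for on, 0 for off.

gen 0: █····
·████
█████
█·███
gen 1: █···█
·██··
████·
█·███
gen 2: ·██·█
··█··
████·
█·███
gen 3: ·███·
··█·█
████·
█·███
gen 4: ·████
··██·
█████
█·███
gen 5: ·██·█
····█
███·█
█·███
gen 6: █·█·█
█···█
███·█
█·███
gen 7: █···█
█████
██··█
█·███
gen 8: █████
██·██
██··█
█·███
gen 9: █████
██·█·
██·█·
█·██·
gen 10: ···██
█··█·
██·█·
█·██·
gen 11: ··█··
█····
██·█·
█·██·
gen 12: ··██·
█·███
██···
█·██·
gen 13: ··██·
█·███
███··
██···
gen 14: ··██·
█·██·
█████
██··█
gen 15: ··█·█
█·███
█████
██··█

1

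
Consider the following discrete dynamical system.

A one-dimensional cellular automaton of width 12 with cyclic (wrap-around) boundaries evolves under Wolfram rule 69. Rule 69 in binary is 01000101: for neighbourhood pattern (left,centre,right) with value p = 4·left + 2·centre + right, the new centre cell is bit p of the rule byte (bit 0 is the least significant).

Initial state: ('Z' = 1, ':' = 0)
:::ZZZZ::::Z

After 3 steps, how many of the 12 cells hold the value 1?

5

t=0: :::ZZZZ::::Z
t=1: :Z::::Z:ZZ:Z
t=2: :Z:ZZ:Z::Z:Z
t=3: :Z::Z:Z::Z:Z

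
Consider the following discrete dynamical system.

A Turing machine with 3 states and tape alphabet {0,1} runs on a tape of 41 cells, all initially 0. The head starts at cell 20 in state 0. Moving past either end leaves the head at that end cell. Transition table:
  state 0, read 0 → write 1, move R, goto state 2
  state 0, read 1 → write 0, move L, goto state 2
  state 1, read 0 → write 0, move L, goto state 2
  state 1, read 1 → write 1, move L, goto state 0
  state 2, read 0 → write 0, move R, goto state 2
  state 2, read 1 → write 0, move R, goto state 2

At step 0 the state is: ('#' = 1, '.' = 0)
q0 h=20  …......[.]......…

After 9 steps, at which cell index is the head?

t=0: q0 h=20  …......[.]......…
t=1: q2 h=21  ….....#[.]......…
t=2: q2 h=22  …....#.[.]......…
t=3: q2 h=23  …...#..[.]......…
t=4: q2 h=24  …..#...[.]......…
t=5: q2 h=25  ….#....[.]......…
t=6: q2 h=26  …#.....[.]......…
t=7: q2 h=27  …......[.]......…
t=8: q2 h=28  …......[.]......…
t=9: q2 h=29  …......[.]......…

29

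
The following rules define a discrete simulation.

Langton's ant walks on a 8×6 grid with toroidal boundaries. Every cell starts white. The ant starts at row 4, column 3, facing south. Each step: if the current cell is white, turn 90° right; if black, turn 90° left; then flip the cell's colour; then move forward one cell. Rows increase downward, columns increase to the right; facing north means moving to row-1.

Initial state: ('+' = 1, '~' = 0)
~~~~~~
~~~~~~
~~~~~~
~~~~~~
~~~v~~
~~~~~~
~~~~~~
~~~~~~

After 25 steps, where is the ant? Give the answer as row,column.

2,4

0) ~~~~~~
~~~~~~
~~~~~~
~~~~~~
~~~v~~
~~~~~~
~~~~~~
~~~~~~
1) ~~~~~~
~~~~~~
~~~~~~
~~~~~~
~~<+~~
~~~~~~
~~~~~~
~~~~~~
2) ~~~~~~
~~~~~~
~~~~~~
~~^~~~
~~++~~
~~~~~~
~~~~~~
~~~~~~
3) ~~~~~~
~~~~~~
~~~~~~
~~+>~~
~~++~~
~~~~~~
~~~~~~
~~~~~~
4) ~~~~~~
~~~~~~
~~~~~~
~~++~~
~~+v~~
~~~~~~
~~~~~~
~~~~~~
5) ~~~~~~
~~~~~~
~~~~~~
~~++~~
~~+~>~
~~~~~~
~~~~~~
~~~~~~
6) ~~~~~~
~~~~~~
~~~~~~
~~++~~
~~+~+~
~~~~v~
~~~~~~
~~~~~~
7) ~~~~~~
~~~~~~
~~~~~~
~~++~~
~~+~+~
~~~<+~
~~~~~~
~~~~~~
8) ~~~~~~
~~~~~~
~~~~~~
~~++~~
~~+^+~
~~~++~
~~~~~~
~~~~~~
9) ~~~~~~
~~~~~~
~~~~~~
~~++~~
~~++>~
~~~++~
~~~~~~
~~~~~~
10) ~~~~~~
~~~~~~
~~~~~~
~~++^~
~~++~~
~~~++~
~~~~~~
~~~~~~
11) ~~~~~~
~~~~~~
~~~~~~
~~+++>
~~++~~
~~~++~
~~~~~~
~~~~~~
12) ~~~~~~
~~~~~~
~~~~~~
~~++++
~~++~v
~~~++~
~~~~~~
~~~~~~
13) ~~~~~~
~~~~~~
~~~~~~
~~++++
~~++<+
~~~++~
~~~~~~
~~~~~~
14) ~~~~~~
~~~~~~
~~~~~~
~~++^+
~~++++
~~~++~
~~~~~~
~~~~~~
15) ~~~~~~
~~~~~~
~~~~~~
~~+<~+
~~++++
~~~++~
~~~~~~
~~~~~~
16) ~~~~~~
~~~~~~
~~~~~~
~~+~~+
~~+v++
~~~++~
~~~~~~
~~~~~~
17) ~~~~~~
~~~~~~
~~~~~~
~~+~~+
~~+~>+
~~~++~
~~~~~~
~~~~~~
18) ~~~~~~
~~~~~~
~~~~~~
~~+~^+
~~+~~+
~~~++~
~~~~~~
~~~~~~
19) ~~~~~~
~~~~~~
~~~~~~
~~+~+>
~~+~~+
~~~++~
~~~~~~
~~~~~~
20) ~~~~~~
~~~~~~
~~~~~^
~~+~+~
~~+~~+
~~~++~
~~~~~~
~~~~~~
21) ~~~~~~
~~~~~~
>~~~~+
~~+~+~
~~+~~+
~~~++~
~~~~~~
~~~~~~
22) ~~~~~~
~~~~~~
+~~~~+
v~+~+~
~~+~~+
~~~++~
~~~~~~
~~~~~~
23) ~~~~~~
~~~~~~
+~~~~+
+~+~+<
~~+~~+
~~~++~
~~~~~~
~~~~~~
24) ~~~~~~
~~~~~~
+~~~~^
+~+~++
~~+~~+
~~~++~
~~~~~~
~~~~~~
25) ~~~~~~
~~~~~~
+~~~<~
+~+~++
~~+~~+
~~~++~
~~~~~~
~~~~~~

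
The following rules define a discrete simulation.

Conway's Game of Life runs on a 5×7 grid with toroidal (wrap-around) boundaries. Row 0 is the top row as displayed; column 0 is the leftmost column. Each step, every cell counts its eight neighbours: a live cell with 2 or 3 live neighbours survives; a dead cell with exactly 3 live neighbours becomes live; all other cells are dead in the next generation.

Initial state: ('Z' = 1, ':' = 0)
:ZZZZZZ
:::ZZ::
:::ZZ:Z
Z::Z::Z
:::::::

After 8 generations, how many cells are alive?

step 0: :ZZZZZZ
:::ZZ::
:::ZZ:Z
Z::Z::Z
:::::::
step 1: ::Z::Z:
Z:::::Z
Z:Z:::Z
Z::ZZZZ
:Z:::::
step 2: ZZ::::Z
Z::::Z:
:::ZZ::
::ZZZZ:
ZZZZ:::
step 3: :::::::
ZZ::ZZ:
::Z:::Z
:::::Z:
:::::Z:
step 4: ::::ZZZ
ZZ:::ZZ
ZZ::Z:Z
:::::ZZ
:::::::
step 5: ::::Z::
:Z:::::
:Z::Z::
:::::ZZ
::::Z::
step 6: :::::::
:::::::
Z::::Z:
::::ZZ:
::::Z::
step 7: :::::::
:::::::
::::ZZZ
::::ZZZ
::::ZZ:
step 8: :::::::
:::::Z:
::::Z:Z
:::Z:::
::::Z:Z

6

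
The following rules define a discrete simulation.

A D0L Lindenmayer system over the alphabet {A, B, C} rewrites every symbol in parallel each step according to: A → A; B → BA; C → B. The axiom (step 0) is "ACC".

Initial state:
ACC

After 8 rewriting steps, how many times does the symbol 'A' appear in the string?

k=0  ACC
k=1  ABB
k=2  ABABA
k=3  ABAABAA
k=4  ABAAABAAA
k=5  ABAAAABAAAA
k=6  ABAAAAABAAAAA
k=7  ABAAAAAABAAAAAA
k=8  ABAAAAAAABAAAAAAA

15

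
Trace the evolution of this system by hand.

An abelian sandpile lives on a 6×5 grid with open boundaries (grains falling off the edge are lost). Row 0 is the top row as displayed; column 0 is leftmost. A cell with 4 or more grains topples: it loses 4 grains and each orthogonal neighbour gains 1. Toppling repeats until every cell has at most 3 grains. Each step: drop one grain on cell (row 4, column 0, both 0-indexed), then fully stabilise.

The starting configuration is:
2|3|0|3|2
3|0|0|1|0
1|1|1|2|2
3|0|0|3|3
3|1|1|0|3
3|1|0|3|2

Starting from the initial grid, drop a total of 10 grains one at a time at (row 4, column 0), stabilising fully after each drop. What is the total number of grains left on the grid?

gen 0: 2|3|0|3|2
3|0|0|1|0
1|1|1|2|2
3|0|0|3|3
3|1|1|0|3
3|1|0|3|2
gen 1: 2|3|0|3|2
3|0|0|1|0
2|1|1|2|2
0|1|0|3|3
2|2|1|0|3
0|2|0|3|2
gen 2: 2|3|0|3|2
3|0|0|1|0
2|1|1|2|2
0|1|0|3|3
3|2|1|0|3
0|2|0|3|2
gen 3: 2|3|0|3|2
3|0|0|1|0
2|1|1|2|2
1|1|0|3|3
0|3|1|0|3
1|2|0|3|2
gen 4: 2|3|0|3|2
3|0|0|1|0
2|1|1|2|2
1|1|0|3|3
1|3|1|0|3
1|2|0|3|2
gen 5: 2|3|0|3|2
3|0|0|1|0
2|1|1|2|2
1|1|0|3|3
2|3|1|0|3
1|2|0|3|2
gen 6: 2|3|0|3|2
3|0|0|1|0
2|1|1|2|2
1|1|0|3|3
3|3|1|0|3
1|2|0|3|2
gen 7: 2|3|0|3|2
3|0|0|1|0
2|1|1|2|2
2|2|0|3|3
1|0|2|0|3
2|3|0|3|2
gen 8: 2|3|0|3|2
3|0|0|1|0
2|1|1|2|2
2|2|0|3|3
2|0|2|0|3
2|3|0|3|2
gen 9: 2|3|0|3|2
3|0|0|1|0
2|1|1|2|2
2|2|0|3|3
3|0|2|0|3
2|3|0|3|2
gen 10: 2|3|0|3|2
3|0|0|1|0
2|1|1|2|2
3|2|0|3|3
0|1|2|0|3
3|3|0|3|2

50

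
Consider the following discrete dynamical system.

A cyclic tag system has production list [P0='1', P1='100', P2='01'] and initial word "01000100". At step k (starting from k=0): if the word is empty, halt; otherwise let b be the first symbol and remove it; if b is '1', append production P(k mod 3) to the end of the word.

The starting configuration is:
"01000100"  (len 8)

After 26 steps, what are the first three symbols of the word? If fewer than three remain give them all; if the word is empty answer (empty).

11

0) "01000100"  (len 8)
1) "1000100"  (len 7)
2) "000100100"  (len 9)
3) "00100100"  (len 8)
4) "0100100"  (len 7)
5) "100100"  (len 6)
6) "0010001"  (len 7)
7) "010001"  (len 6)
8) "10001"  (len 5)
9) "000101"  (len 6)
10) "00101"  (len 5)
11) "0101"  (len 4)
12) "101"  (len 3)
13) "011"  (len 3)
14) "11"  (len 2)
15) "101"  (len 3)
16) "011"  (len 3)
17) "11"  (len 2)
18) "101"  (len 3)
19) "011"  (len 3)
20) "11"  (len 2)
21) "101"  (len 3)
22) "011"  (len 3)
23) "11"  (len 2)
24) "101"  (len 3)
25) "011"  (len 3)
26) "11"  (len 2)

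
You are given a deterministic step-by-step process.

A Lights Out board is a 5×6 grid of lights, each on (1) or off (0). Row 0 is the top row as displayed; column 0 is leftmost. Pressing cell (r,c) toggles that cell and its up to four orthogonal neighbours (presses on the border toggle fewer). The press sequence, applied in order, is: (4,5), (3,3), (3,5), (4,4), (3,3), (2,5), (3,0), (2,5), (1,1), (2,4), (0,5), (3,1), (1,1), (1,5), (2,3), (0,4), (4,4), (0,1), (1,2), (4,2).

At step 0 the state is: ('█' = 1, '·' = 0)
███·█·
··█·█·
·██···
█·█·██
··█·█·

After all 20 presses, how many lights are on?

14

0) ███·█·
··█·█·
·██···
█·█·██
··█·█·
1) ███·█·
··█·█·
·██···
█·█·█·
··█··█
2) ███·█·
··█·█·
·███··
█··█··
··██·█
3) ███·█·
··█·█·
·███·█
█··███
··██··
4) ███·█·
··█·█·
·███·█
█··█·█
··█·██
5) ███·█·
··█·█·
·██··█
█·█·██
··████
6) ███·█·
··█·██
·██·█·
█·█·█·
··████
7) ███·█·
··█·██
███·█·
·██·█·
█·████
8) ███·█·
··█·█·
███··█
·██·██
█·████
9) █·█·█·
██··█·
█·█··█
·██·██
█·████
10) █·█·█·
██····
█·███·
·██··█
█·████
11) █·█··█
██···█
█·███·
·██··█
█·████
12) █·█··█
██···█
█████·
█····█
██████
13) ███··█
··█··█
█·███·
█····█
██████
14) ███···
··█·█·
█·████
█····█
██████
15) ███···
··███·
█····█
█··█·█
██████
16) ██████
··██··
█····█
█··█·█
██████
17) ██████
··██··
█····█
█··███
███···
18) ···███
·███··
█····█
█··███
███···
19) ··████
······
█·█··█
█··███
███···
20) ··████
······
█·█··█
█·████
█··█··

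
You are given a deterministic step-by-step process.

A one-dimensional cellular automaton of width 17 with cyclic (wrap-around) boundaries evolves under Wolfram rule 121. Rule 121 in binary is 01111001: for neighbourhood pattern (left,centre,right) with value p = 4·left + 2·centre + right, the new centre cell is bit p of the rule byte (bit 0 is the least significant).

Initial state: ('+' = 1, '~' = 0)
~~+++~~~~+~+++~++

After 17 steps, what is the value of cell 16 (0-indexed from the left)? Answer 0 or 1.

step 0: ~~+++~~~~+~+++~++
step 1: +~+~++++~~++~++++
step 2: ++~++~~++~++++~~~
step 3: ++++++~++++~~+++~
step 4: +~~~~+++~~++~+~++
step 5: ++++~+~++~+++~++~
step 6: +~~++~+++++~+++++
step 7: ++~++++~~~+++~~~~
step 8: ++++~~+++~+~++++~
step 9: +~~++~+~++~++~~++
step 10: ++~+++~+++++++~+~
step 11: ++++~+++~~~~~++~+
step 12: ~~~+++~+++++~++++
step 13: ++~+~+++~~~+++~~+
step 14: ~++~++~+++~+~++~+
step 15: ++++++++~++~++++~
step 16: +~~~~~~++++++~~++
step 17: ++++++~+~~~~++~+~

0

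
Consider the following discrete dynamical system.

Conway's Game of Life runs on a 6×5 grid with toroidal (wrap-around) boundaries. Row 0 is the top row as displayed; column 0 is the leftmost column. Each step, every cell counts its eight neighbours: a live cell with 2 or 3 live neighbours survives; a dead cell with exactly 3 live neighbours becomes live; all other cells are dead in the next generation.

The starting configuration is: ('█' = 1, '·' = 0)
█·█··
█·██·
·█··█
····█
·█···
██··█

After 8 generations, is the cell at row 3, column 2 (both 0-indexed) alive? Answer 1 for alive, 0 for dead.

t=0: █·█··
█·██·
·█··█
····█
·█···
██··█
t=1: ··█··
█·██·
·██·█
·····
·█··█
··█·█
t=2: ··█·█
█···█
███·█
·███·
█··█·
███··
t=3: ··█·█
··█··
·····
·····
█··█·
█·█··
t=4: ··█··
···█·
·····
·····
·█··█
█·█··
t=5: ·███·
·····
·····
·····
██···
█·██·
t=6: ·█·██
··█··
·····
·····
███·█
█··█·
t=7: ██·██
··██·
·····
██···
█████
·····
t=8: ██·██
████·
·██··
···█·
··███
·····

0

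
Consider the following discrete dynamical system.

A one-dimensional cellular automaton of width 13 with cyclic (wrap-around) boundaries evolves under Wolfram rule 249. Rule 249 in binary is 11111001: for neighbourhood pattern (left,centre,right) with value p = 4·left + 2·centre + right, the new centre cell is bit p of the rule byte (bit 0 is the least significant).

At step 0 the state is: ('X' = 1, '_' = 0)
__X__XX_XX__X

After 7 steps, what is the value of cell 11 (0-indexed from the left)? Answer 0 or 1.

gen 0: __X__XX_XX__X
gen 1: X__X_XXXXXX__
gen 2: _X__XXXXXXXX_
gen 3: __X_XXXXXXXXX
gen 4: X__XXXXXXXXXX
gen 5: XX_XXXXXXXXXX
gen 6: XXXXXXXXXXXXX
gen 7: XXXXXXXXXXXXX

1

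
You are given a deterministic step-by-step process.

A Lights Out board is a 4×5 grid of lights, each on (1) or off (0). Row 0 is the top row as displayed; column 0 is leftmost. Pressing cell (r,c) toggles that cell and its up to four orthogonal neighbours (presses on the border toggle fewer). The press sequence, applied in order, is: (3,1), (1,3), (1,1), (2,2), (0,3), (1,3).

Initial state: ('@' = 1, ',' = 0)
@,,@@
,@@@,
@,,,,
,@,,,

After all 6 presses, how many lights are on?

step 0: @,,@@
,@@@,
@,,,,
,@,,,
step 1: @,,@@
,@@@,
@@,,,
@,@,,
step 2: @,,,@
,@,,@
@@,@,
@,@,,
step 3: @@,,@
@,@,@
@,,@,
@,@,,
step 4: @@,,@
@,,,@
@@@,,
@,,,,
step 5: @@@@,
@,,@@
@@@,,
@,,,,
step 6: @@@,,
@,@,,
@@@@,
@,,,,

10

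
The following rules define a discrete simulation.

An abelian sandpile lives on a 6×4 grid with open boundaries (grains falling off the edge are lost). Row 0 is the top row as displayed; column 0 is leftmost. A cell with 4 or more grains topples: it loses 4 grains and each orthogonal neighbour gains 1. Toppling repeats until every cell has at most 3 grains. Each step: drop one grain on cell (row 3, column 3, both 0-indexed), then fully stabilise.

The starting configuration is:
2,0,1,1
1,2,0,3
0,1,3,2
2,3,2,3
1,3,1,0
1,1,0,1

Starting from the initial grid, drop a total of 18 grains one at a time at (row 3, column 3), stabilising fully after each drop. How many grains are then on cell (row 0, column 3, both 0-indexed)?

k=0  2,0,1,1
1,2,0,3
0,1,3,2
2,3,2,3
1,3,1,0
1,1,0,1
k=1  2,0,1,1
1,2,0,3
0,1,3,3
2,3,3,0
1,3,1,1
1,1,0,1
k=2  2,0,1,1
1,2,0,3
0,1,3,3
2,3,3,1
1,3,1,1
1,1,0,1
k=3  2,0,1,1
1,2,0,3
0,1,3,3
2,3,3,2
1,3,1,1
1,1,0,1
k=4  2,0,1,1
1,2,0,3
0,1,3,3
2,3,3,3
1,3,1,1
1,1,0,1
k=5  2,0,1,2
1,2,2,0
0,3,1,2
3,1,2,2
2,0,3,2
1,2,0,1
k=6  2,0,1,2
1,2,2,0
0,3,1,2
3,1,2,3
2,0,3,2
1,2,0,1
k=7  2,0,1,2
1,2,2,0
0,3,1,3
3,1,3,0
2,0,3,3
1,2,0,1
k=8  2,0,1,2
1,2,2,0
0,3,1,3
3,1,3,1
2,0,3,3
1,2,0,1
k=9  2,0,1,2
1,2,2,0
0,3,1,3
3,1,3,2
2,0,3,3
1,2,0,1
k=10  2,0,1,2
1,2,2,0
0,3,1,3
3,1,3,3
2,0,3,3
1,2,0,1
k=11  2,0,1,2
1,2,2,1
0,3,3,0
3,2,1,3
2,1,1,1
1,2,1,2
k=12  2,0,1,2
1,2,2,1
0,3,3,1
3,2,2,0
2,1,1,2
1,2,1,2
k=13  2,0,1,2
1,2,2,1
0,3,3,1
3,2,2,1
2,1,1,2
1,2,1,2
k=14  2,0,1,2
1,2,2,1
0,3,3,1
3,2,2,2
2,1,1,2
1,2,1,2
k=15  2,0,1,2
1,2,2,1
0,3,3,1
3,2,2,3
2,1,1,2
1,2,1,2
k=16  2,0,1,2
1,2,2,1
0,3,3,2
3,2,3,0
2,1,1,3
1,2,1,2
k=17  2,0,1,2
1,2,2,1
0,3,3,2
3,2,3,1
2,1,1,3
1,2,1,2
k=18  2,0,1,2
1,2,2,1
0,3,3,2
3,2,3,2
2,1,1,3
1,2,1,2

2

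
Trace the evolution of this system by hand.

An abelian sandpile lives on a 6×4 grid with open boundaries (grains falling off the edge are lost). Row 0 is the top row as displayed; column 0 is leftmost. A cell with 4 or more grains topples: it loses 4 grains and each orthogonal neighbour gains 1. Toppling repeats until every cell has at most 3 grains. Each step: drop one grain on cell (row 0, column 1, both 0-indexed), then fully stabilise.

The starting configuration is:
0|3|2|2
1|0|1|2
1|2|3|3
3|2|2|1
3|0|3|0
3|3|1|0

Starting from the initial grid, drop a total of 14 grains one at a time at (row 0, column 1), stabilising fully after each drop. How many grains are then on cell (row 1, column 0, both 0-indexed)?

3

0) 0|3|2|2
1|0|1|2
1|2|3|3
3|2|2|1
3|0|3|0
3|3|1|0
1) 1|0|3|2
1|1|1|2
1|2|3|3
3|2|2|1
3|0|3|0
3|3|1|0
2) 1|1|3|2
1|1|1|2
1|2|3|3
3|2|2|1
3|0|3|0
3|3|1|0
3) 1|2|3|2
1|1|1|2
1|2|3|3
3|2|2|1
3|0|3|0
3|3|1|0
4) 1|3|3|2
1|1|1|2
1|2|3|3
3|2|2|1
3|0|3|0
3|3|1|0
5) 2|1|0|3
1|2|2|2
1|2|3|3
3|2|2|1
3|0|3|0
3|3|1|0
6) 2|2|0|3
1|2|2|2
1|2|3|3
3|2|2|1
3|0|3|0
3|3|1|0
7) 2|3|0|3
1|2|2|2
1|2|3|3
3|2|2|1
3|0|3|0
3|3|1|0
8) 3|0|1|3
1|3|2|2
1|2|3|3
3|2|2|1
3|0|3|0
3|3|1|0
9) 3|1|1|3
1|3|2|2
1|2|3|3
3|2|2|1
3|0|3|0
3|3|1|0
10) 3|2|1|3
1|3|2|2
1|2|3|3
3|2|2|1
3|0|3|0
3|3|1|0
11) 3|3|1|3
1|3|2|2
1|2|3|3
3|2|2|1
3|0|3|0
3|3|1|0
12) 0|2|2|3
3|0|3|2
1|3|3|3
3|2|2|1
3|0|3|0
3|3|1|0
13) 0|3|2|3
3|0|3|2
1|3|3|3
3|2|2|1
3|0|3|0
3|3|1|0
14) 1|0|3|3
3|1|3|2
1|3|3|3
3|2|2|1
3|0|3|0
3|3|1|0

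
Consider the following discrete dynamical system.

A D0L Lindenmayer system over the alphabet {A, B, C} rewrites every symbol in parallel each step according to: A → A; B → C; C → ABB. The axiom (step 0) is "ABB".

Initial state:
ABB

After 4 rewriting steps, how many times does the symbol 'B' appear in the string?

k=0  ABB
k=1  ACC
k=2  AABBABB
k=3  AACCACC
k=4  AAABBABBAABBABB

8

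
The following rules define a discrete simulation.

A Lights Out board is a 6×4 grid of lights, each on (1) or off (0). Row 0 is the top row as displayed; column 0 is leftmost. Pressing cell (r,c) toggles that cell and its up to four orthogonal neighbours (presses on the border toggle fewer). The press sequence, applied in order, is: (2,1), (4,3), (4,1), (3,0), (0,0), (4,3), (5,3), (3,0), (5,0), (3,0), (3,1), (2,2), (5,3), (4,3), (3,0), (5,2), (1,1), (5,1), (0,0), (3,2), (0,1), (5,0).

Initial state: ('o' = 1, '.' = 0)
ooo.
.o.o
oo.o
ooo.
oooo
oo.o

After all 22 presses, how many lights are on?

8

[0] ooo.
.o.o
oo.o
ooo.
oooo
oo.o
[1] ooo.
...o
..oo
o.o.
oooo
oo.o
[2] ooo.
...o
..oo
o.oo
oo..
oo..
[3] ooo.
...o
..oo
oooo
..o.
o...
[4] ooo.
...o
o.oo
..oo
o.o.
o...
[5] ..o.
o..o
o.oo
..oo
o.o.
o...
[6] ..o.
o..o
o.oo
..o.
o..o
o..o
[7] ..o.
o..o
o.oo
..o.
o...
o.o.
[8] ..o.
o..o
..oo
ooo.
....
o.o.
[9] ..o.
o..o
..oo
ooo.
o...
.oo.
[10] ..o.
o..o
o.oo
..o.
....
.oo.
[11] ..o.
o..o
oooo
oo..
.o..
.oo.
[12] ..o.
o.oo
o...
ooo.
.o..
.oo.
[13] ..o.
o.oo
o...
ooo.
.o.o
.o.o
[14] ..o.
o.oo
o...
oooo
.oo.
.o..
[15] ..o.
o.oo
....
..oo
ooo.
.o..
[16] ..o.
o.oo
....
..oo
oo..
..oo
[17] .oo.
.o.o
.o..
..oo
oo..
..oo
[18] .oo.
.o.o
.o..
..oo
o...
oo.o
[19] o.o.
oo.o
.o..
..oo
o...
oo.o
[20] o.o.
oo.o
.oo.
.o..
o.o.
oo.o
[21] .o..
o..o
.oo.
.o..
o.o.
oo.o
[22] .o..
o..o
.oo.
.o..
..o.
...o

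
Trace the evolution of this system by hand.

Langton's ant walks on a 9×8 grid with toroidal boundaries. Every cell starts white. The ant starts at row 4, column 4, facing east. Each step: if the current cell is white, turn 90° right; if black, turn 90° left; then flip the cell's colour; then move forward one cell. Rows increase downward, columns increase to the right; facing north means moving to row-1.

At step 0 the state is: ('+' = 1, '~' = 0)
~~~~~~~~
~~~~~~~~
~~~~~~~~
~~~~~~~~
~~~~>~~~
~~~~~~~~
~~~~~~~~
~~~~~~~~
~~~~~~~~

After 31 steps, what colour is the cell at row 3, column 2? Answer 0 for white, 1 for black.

0

t=0: ~~~~~~~~
~~~~~~~~
~~~~~~~~
~~~~~~~~
~~~~>~~~
~~~~~~~~
~~~~~~~~
~~~~~~~~
~~~~~~~~
t=1: ~~~~~~~~
~~~~~~~~
~~~~~~~~
~~~~~~~~
~~~~+~~~
~~~~v~~~
~~~~~~~~
~~~~~~~~
~~~~~~~~
t=2: ~~~~~~~~
~~~~~~~~
~~~~~~~~
~~~~~~~~
~~~~+~~~
~~~<+~~~
~~~~~~~~
~~~~~~~~
~~~~~~~~
t=3: ~~~~~~~~
~~~~~~~~
~~~~~~~~
~~~~~~~~
~~~^+~~~
~~~++~~~
~~~~~~~~
~~~~~~~~
~~~~~~~~
t=4: ~~~~~~~~
~~~~~~~~
~~~~~~~~
~~~~~~~~
~~~+>~~~
~~~++~~~
~~~~~~~~
~~~~~~~~
~~~~~~~~
t=5: ~~~~~~~~
~~~~~~~~
~~~~~~~~
~~~~^~~~
~~~+~~~~
~~~++~~~
~~~~~~~~
~~~~~~~~
~~~~~~~~
t=6: ~~~~~~~~
~~~~~~~~
~~~~~~~~
~~~~+>~~
~~~+~~~~
~~~++~~~
~~~~~~~~
~~~~~~~~
~~~~~~~~
t=7: ~~~~~~~~
~~~~~~~~
~~~~~~~~
~~~~++~~
~~~+~v~~
~~~++~~~
~~~~~~~~
~~~~~~~~
~~~~~~~~
t=8: ~~~~~~~~
~~~~~~~~
~~~~~~~~
~~~~++~~
~~~+<+~~
~~~++~~~
~~~~~~~~
~~~~~~~~
~~~~~~~~
t=9: ~~~~~~~~
~~~~~~~~
~~~~~~~~
~~~~^+~~
~~~+++~~
~~~++~~~
~~~~~~~~
~~~~~~~~
~~~~~~~~
t=10: ~~~~~~~~
~~~~~~~~
~~~~~~~~
~~~<~+~~
~~~+++~~
~~~++~~~
~~~~~~~~
~~~~~~~~
~~~~~~~~
t=11: ~~~~~~~~
~~~~~~~~
~~~^~~~~
~~~+~+~~
~~~+++~~
~~~++~~~
~~~~~~~~
~~~~~~~~
~~~~~~~~
t=12: ~~~~~~~~
~~~~~~~~
~~~+>~~~
~~~+~+~~
~~~+++~~
~~~++~~~
~~~~~~~~
~~~~~~~~
~~~~~~~~
t=13: ~~~~~~~~
~~~~~~~~
~~~++~~~
~~~+v+~~
~~~+++~~
~~~++~~~
~~~~~~~~
~~~~~~~~
~~~~~~~~
t=14: ~~~~~~~~
~~~~~~~~
~~~++~~~
~~~<++~~
~~~+++~~
~~~++~~~
~~~~~~~~
~~~~~~~~
~~~~~~~~
t=15: ~~~~~~~~
~~~~~~~~
~~~++~~~
~~~~++~~
~~~v++~~
~~~++~~~
~~~~~~~~
~~~~~~~~
~~~~~~~~
t=16: ~~~~~~~~
~~~~~~~~
~~~++~~~
~~~~++~~
~~~~>+~~
~~~++~~~
~~~~~~~~
~~~~~~~~
~~~~~~~~
t=17: ~~~~~~~~
~~~~~~~~
~~~++~~~
~~~~^+~~
~~~~~+~~
~~~++~~~
~~~~~~~~
~~~~~~~~
~~~~~~~~
t=18: ~~~~~~~~
~~~~~~~~
~~~++~~~
~~~<~+~~
~~~~~+~~
~~~++~~~
~~~~~~~~
~~~~~~~~
~~~~~~~~
t=19: ~~~~~~~~
~~~~~~~~
~~~^+~~~
~~~+~+~~
~~~~~+~~
~~~++~~~
~~~~~~~~
~~~~~~~~
~~~~~~~~
t=20: ~~~~~~~~
~~~~~~~~
~~<~+~~~
~~~+~+~~
~~~~~+~~
~~~++~~~
~~~~~~~~
~~~~~~~~
~~~~~~~~
t=21: ~~~~~~~~
~~^~~~~~
~~+~+~~~
~~~+~+~~
~~~~~+~~
~~~++~~~
~~~~~~~~
~~~~~~~~
~~~~~~~~
t=22: ~~~~~~~~
~~+>~~~~
~~+~+~~~
~~~+~+~~
~~~~~+~~
~~~++~~~
~~~~~~~~
~~~~~~~~
~~~~~~~~
t=23: ~~~~~~~~
~~++~~~~
~~+v+~~~
~~~+~+~~
~~~~~+~~
~~~++~~~
~~~~~~~~
~~~~~~~~
~~~~~~~~
t=24: ~~~~~~~~
~~++~~~~
~~<++~~~
~~~+~+~~
~~~~~+~~
~~~++~~~
~~~~~~~~
~~~~~~~~
~~~~~~~~
t=25: ~~~~~~~~
~~++~~~~
~~~++~~~
~~v+~+~~
~~~~~+~~
~~~++~~~
~~~~~~~~
~~~~~~~~
~~~~~~~~
t=26: ~~~~~~~~
~~++~~~~
~~~++~~~
~<++~+~~
~~~~~+~~
~~~++~~~
~~~~~~~~
~~~~~~~~
~~~~~~~~
t=27: ~~~~~~~~
~~++~~~~
~^~++~~~
~+++~+~~
~~~~~+~~
~~~++~~~
~~~~~~~~
~~~~~~~~
~~~~~~~~
t=28: ~~~~~~~~
~~++~~~~
~+>++~~~
~+++~+~~
~~~~~+~~
~~~++~~~
~~~~~~~~
~~~~~~~~
~~~~~~~~
t=29: ~~~~~~~~
~~++~~~~
~++++~~~
~+v+~+~~
~~~~~+~~
~~~++~~~
~~~~~~~~
~~~~~~~~
~~~~~~~~
t=30: ~~~~~~~~
~~++~~~~
~++++~~~
~+~>~+~~
~~~~~+~~
~~~++~~~
~~~~~~~~
~~~~~~~~
~~~~~~~~
t=31: ~~~~~~~~
~~++~~~~
~++^+~~~
~+~~~+~~
~~~~~+~~
~~~++~~~
~~~~~~~~
~~~~~~~~
~~~~~~~~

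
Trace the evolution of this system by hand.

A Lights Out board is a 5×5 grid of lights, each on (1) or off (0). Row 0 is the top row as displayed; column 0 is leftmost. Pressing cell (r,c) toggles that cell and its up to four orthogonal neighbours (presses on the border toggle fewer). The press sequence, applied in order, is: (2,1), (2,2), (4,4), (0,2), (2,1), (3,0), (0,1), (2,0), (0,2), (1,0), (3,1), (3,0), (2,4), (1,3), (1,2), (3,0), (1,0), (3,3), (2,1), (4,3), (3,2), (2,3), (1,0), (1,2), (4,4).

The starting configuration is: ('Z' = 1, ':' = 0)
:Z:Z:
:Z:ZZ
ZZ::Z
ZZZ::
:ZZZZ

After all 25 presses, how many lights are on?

12

[0] :Z:Z:
:Z:ZZ
ZZ::Z
ZZZ::
:ZZZZ
[1] :Z:Z:
:::ZZ
::Z:Z
Z:Z::
:ZZZZ
[2] :Z:Z:
::ZZZ
:Z:ZZ
Z::::
:ZZZZ
[3] :Z:Z:
::ZZZ
:Z:ZZ
Z:::Z
:ZZ::
[4] ::Z::
:::ZZ
:Z:ZZ
Z:::Z
:ZZ::
[5] ::Z::
:Z:ZZ
Z:ZZZ
ZZ::Z
:ZZ::
[6] ::Z::
:Z:ZZ
::ZZZ
::::Z
ZZZ::
[7] ZZ:::
:::ZZ
::ZZZ
::::Z
ZZZ::
[8] ZZ:::
Z::ZZ
ZZZZZ
Z:::Z
ZZZ::
[9] Z:ZZ:
Z:ZZZ
ZZZZZ
Z:::Z
ZZZ::
[10] ::ZZ:
:ZZZZ
:ZZZZ
Z:::Z
ZZZ::
[11] ::ZZ:
:ZZZZ
::ZZZ
:ZZ:Z
Z:Z::
[12] ::ZZ:
:ZZZZ
Z:ZZZ
Z:Z:Z
::Z::
[13] ::ZZ:
:ZZZ:
Z:Z::
Z:Z::
::Z::
[14] ::Z::
:Z::Z
Z:ZZ:
Z:Z::
::Z::
[15] :::::
::ZZZ
Z::Z:
Z:Z::
::Z::
[16] :::::
::ZZZ
:::Z:
:ZZ::
Z:Z::
[17] Z::::
ZZZZZ
Z::Z:
:ZZ::
Z:Z::
[18] Z::::
ZZZZZ
Z::::
:Z:ZZ
Z:ZZ:
[19] Z::::
Z:ZZZ
:ZZ::
:::ZZ
Z:ZZ:
[20] Z::::
Z:ZZZ
:ZZ::
::::Z
Z:::Z
[21] Z::::
Z:ZZZ
:Z:::
:ZZZZ
Z:Z:Z
[22] Z::::
Z:Z:Z
:ZZZZ
:ZZ:Z
Z:Z:Z
[23] :::::
:ZZ:Z
ZZZZZ
:ZZ:Z
Z:Z:Z
[24] ::Z::
:::ZZ
ZZ:ZZ
:ZZ:Z
Z:Z:Z
[25] ::Z::
:::ZZ
ZZ:ZZ
:ZZ::
Z:ZZ: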